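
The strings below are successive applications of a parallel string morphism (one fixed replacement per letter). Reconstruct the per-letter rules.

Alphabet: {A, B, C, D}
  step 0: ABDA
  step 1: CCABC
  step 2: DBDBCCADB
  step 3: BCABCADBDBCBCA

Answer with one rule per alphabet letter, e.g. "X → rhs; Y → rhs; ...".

A->C, B->CA, C->DB, D->B

  step 2 ⇒ step 3: DBDBCCADB ⇒ B·CA·B·CA·DB·DB·C·B·CA
    A ↦ C
    B ↦ CA
    C ↦ DB
    D ↦ B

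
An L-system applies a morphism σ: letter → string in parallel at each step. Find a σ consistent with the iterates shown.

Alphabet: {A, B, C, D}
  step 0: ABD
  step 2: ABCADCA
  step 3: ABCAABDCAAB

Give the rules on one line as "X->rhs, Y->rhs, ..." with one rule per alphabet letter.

  step 2 ⇒ step 3: ABCADCA ⇒ AB·C·A·AB·DC·A·AB
    A ↦ AB
    B ↦ C
    C ↦ A
    D ↦ DC

A->AB, B->C, C->A, D->DC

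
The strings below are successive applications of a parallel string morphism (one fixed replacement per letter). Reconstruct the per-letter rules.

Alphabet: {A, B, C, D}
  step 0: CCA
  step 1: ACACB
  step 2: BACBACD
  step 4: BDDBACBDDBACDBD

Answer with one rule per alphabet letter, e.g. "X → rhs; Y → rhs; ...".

A->B, B->D, C->AC, D->BD

  step 1 ⇒ step 2: ACACB ⇒ B·AC·B·AC·D
    A ↦ B
    B ↦ D
    C ↦ AC
    D ↦ BD  (constrained at step 2)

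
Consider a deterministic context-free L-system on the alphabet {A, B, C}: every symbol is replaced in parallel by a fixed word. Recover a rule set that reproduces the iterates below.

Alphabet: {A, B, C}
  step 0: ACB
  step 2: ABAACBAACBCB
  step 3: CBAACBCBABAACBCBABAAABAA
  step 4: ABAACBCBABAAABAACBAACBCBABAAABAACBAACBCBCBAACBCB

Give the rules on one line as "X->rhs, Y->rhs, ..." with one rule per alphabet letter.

  step 3 ⇒ step 4: CBAACBCBABAACBCBABAAABAA ⇒ AB·AA·CB·CB·AB·AA·AB·AA·CB·AA·CB·CB·AB·AA·AB·AA·CB·AA·CB·CB·CB·AA·CB·CB
    A ↦ CB
    B ↦ AA
    C ↦ AB

A->CB, B->AA, C->AB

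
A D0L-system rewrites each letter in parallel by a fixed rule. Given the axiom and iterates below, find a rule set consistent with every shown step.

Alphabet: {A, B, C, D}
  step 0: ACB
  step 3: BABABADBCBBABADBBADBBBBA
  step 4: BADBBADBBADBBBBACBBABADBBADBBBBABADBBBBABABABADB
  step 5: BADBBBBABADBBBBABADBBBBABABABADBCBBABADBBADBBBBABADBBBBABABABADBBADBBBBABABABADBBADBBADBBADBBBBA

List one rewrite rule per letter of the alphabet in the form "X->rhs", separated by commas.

A->DB, B->BA, C->CB, D->BB

  step 4 ⇒ step 5: BADBBADBBADBBBBACBBABADBBADBBBBABADBBBBABABABADB ⇒ BA·DB·BB·BA·BA·DB·BB·BA·BA·DB·BB·BA·BA·BA·BA·DB·CB·BA·BA·DB·BA·DB·BB·BA·BA·DB·BB·BA·BA·BA·BA·DB·BA·DB·BB·BA·BA·BA·BA·DB·BA·DB·BA·DB·BA·DB·BB·BA
    A ↦ DB
    B ↦ BA
    C ↦ CB
    D ↦ BB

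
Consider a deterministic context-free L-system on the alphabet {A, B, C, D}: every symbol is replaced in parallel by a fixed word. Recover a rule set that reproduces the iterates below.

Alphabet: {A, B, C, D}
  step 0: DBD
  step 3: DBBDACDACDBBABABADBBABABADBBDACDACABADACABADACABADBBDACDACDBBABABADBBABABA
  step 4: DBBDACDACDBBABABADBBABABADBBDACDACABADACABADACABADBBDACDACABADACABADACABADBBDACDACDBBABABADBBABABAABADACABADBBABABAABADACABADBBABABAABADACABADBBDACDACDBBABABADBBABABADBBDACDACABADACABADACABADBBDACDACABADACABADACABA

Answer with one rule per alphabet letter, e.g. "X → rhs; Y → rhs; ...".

  step 3 ⇒ step 4: DBBDACDACDBBABABADBBABABADBBDACDACABADACABADACABADBBDACDACDBBABABADBBABABA ⇒ DBB·DAC·DAC·DBB·ABA·BA·DBB·ABA·BA·DBB·DAC·DAC·ABA·DAC·ABA·DAC·ABA·DBB·DAC·DAC·ABA·DAC·ABA·DAC·ABA·DBB·DAC·DAC·DBB·ABA·BA·DBB·ABA·BA·ABA·DAC·ABA·DBB·ABA·BA·ABA·DAC·ABA·DBB·ABA·BA·ABA·DAC·ABA·DBB·DAC·DAC·DBB·ABA·BA·DBB·ABA·BA·DBB·DAC·DAC·ABA·DAC·ABA·DAC·ABA·DBB·DAC·DAC·ABA·DAC·ABA·DAC·ABA
    A ↦ ABA
    B ↦ DAC
    C ↦ BA
    D ↦ DBB

A->ABA, B->DAC, C->BA, D->DBB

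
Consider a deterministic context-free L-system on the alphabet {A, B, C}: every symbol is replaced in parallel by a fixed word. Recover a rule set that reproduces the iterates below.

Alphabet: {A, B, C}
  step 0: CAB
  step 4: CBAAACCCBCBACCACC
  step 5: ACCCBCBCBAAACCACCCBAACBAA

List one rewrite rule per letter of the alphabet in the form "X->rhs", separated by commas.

A->CB, B->CC, C->A

  step 4 ⇒ step 5: CBAAACCCBCBACCACC ⇒ A·CC·CB·CB·CB·A·A·A·CC·A·CC·CB·A·A·CB·A·A
    A ↦ CB
    B ↦ CC
    C ↦ A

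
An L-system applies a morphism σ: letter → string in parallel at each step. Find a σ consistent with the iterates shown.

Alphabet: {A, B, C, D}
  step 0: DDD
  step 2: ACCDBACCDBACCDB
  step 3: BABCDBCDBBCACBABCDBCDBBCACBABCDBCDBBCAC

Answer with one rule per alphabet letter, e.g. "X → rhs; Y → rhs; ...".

  step 2 ⇒ step 3: ACCDBACCDBACCDB ⇒ BAB·CDB·CDB·BC·AC·BAB·CDB·CDB·BC·AC·BAB·CDB·CDB·BC·AC
    A ↦ BAB
    B ↦ AC
    C ↦ CDB
    D ↦ BC

A->BAB, B->AC, C->CDB, D->BC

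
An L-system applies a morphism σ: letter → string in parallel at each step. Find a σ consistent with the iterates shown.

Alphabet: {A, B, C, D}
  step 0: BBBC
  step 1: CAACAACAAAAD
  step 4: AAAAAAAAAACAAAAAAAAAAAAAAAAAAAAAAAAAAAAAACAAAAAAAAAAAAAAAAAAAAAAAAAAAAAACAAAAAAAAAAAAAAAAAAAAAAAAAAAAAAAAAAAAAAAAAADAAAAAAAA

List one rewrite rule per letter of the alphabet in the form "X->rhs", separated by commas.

A->AA, B->CAA, C->AAD, D->ABA

  step 0 ⇒ step 1: BBBC ⇒ CAA·CAA·CAA·AAD
    B ↦ CAA
    C ↦ AAD
    A ↦ AA  (constrained at step 1)
    D ↦ ABA  (constrained at step 1)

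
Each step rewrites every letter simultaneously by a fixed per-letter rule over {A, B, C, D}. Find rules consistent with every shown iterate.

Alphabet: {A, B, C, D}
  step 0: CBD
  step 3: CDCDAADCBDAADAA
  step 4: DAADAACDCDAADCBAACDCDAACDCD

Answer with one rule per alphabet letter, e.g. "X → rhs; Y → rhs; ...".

  step 3 ⇒ step 4: CDCDAADCBDAADAA ⇒ D·AA·D·AA·CD·CD·AA·D·CB·AA·CD·CD·AA·CD·CD
    A ↦ CD
    B ↦ CB
    C ↦ D
    D ↦ AA

A->CD, B->CB, C->D, D->AA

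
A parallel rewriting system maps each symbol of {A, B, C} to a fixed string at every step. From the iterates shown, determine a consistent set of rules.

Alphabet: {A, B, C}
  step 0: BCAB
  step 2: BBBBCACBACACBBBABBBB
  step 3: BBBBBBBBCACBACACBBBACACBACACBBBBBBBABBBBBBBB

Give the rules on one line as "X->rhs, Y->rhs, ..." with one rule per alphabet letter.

A->BA, B->BB, C->CAC

  step 2 ⇒ step 3: BBBBCACBACACBBBABBBB ⇒ BB·BB·BB·BB·CAC·BA·CAC·BB·BA·CAC·BA·CAC·BB·BB·BB·BA·BB·BB·BB·BB
    A ↦ BA
    B ↦ BB
    C ↦ CAC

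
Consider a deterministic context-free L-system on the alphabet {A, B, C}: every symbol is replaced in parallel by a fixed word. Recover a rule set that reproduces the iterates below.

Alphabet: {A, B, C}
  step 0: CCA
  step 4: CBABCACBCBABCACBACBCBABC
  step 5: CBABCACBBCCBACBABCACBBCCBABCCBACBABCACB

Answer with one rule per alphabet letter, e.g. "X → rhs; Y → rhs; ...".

A->BC, B->A, C->CB

  step 4 ⇒ step 5: CBABCACBCBABCACBACBCBABC ⇒ CB·A·BC·A·CB·BC·CB·A·CB·A·BC·A·CB·BC·CB·A·BC·CB·A·CB·A·BC·A·CB
    A ↦ BC
    B ↦ A
    C ↦ CB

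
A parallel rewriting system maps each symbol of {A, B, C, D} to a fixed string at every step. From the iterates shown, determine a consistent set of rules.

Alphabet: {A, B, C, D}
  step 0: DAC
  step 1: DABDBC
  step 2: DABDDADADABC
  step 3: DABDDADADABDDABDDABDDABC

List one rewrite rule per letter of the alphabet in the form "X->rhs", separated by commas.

  step 2 ⇒ step 3: DABDDADADABC ⇒ DA·BD·DA·DA·DA·BD·DA·BD·DA·BD·DA·BC
    A ↦ BD
    B ↦ DA
    C ↦ BC
    D ↦ DA

A->BD, B->DA, C->BC, D->DA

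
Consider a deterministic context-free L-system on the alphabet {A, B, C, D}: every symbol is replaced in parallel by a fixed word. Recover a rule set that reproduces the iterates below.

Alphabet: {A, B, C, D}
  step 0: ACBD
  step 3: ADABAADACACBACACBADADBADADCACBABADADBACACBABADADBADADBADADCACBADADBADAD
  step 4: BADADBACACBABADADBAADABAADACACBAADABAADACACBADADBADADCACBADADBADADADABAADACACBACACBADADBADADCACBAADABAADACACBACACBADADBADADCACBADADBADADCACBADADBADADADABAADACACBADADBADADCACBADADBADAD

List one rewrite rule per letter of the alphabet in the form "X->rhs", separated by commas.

  step 3 ⇒ step 4: ADABAADACACBACACBADADBADADCACBABADADBACACBABADADBADADBADADCACBADADBADAD ⇒ BA·DAD·BA·CAC·BA·BA·DAD·BA·ADA·BA·ADA·CAC·BA·ADA·BA·ADA·CAC·BA·DAD·BA·DAD·CAC·BA·DAD·BA·DAD·ADA·BA·ADA·CAC·BA·CAC·BA·DAD·BA·DAD·CAC·BA·ADA·BA·ADA·CAC·BA·CAC·BA·DAD·BA·DAD·CAC·BA·DAD·BA·DAD·CAC·BA·DAD·BA·DAD·ADA·BA·ADA·CAC·BA·DAD·BA·DAD·CAC·BA·DAD·BA·DAD
    A ↦ BA
    B ↦ CAC
    C ↦ ADA
    D ↦ DAD

A->BA, B->CAC, C->ADA, D->DAD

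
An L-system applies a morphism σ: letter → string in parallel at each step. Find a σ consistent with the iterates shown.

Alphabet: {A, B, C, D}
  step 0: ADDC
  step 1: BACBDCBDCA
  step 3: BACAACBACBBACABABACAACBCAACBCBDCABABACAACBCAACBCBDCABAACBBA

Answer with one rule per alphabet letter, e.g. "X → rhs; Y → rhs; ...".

A->BA, B->ACB, C->CA, D->CBD

  step 0 ⇒ step 1: ADDC ⇒ BA·CBD·CBD·CA
    A ↦ BA
    C ↦ CA
    D ↦ CBD
    B ↦ ACB  (constrained at step 1)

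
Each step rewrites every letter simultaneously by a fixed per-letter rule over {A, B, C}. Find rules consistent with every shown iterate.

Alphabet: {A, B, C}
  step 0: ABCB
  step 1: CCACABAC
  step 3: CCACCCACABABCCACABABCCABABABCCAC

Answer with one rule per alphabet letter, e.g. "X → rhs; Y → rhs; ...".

A->CC, B->AC, C->AB

  step 0 ⇒ step 1: ABCB ⇒ CC·AC·AB·AC
    A ↦ CC
    B ↦ AC
    C ↦ AB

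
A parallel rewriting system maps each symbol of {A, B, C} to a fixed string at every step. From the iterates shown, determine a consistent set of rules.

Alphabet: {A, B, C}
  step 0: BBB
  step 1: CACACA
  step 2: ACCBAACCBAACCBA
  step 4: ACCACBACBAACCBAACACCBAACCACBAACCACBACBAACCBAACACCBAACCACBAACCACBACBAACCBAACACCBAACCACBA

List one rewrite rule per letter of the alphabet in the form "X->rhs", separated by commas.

  step 1 ⇒ step 2: CACACA ⇒ AC·CBA·AC·CBA·AC·CBA
    A ↦ CBA
    C ↦ AC
  step 0 ⇒ step 1: BBB ⇒ CA·CA·CA
    B ↦ CA

A->CBA, B->CA, C->AC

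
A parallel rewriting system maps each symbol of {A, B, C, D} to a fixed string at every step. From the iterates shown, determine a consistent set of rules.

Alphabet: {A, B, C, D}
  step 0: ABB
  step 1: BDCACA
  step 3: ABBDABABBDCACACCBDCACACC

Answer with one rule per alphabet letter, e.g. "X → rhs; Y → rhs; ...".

A->BD, B->CA, C->AB, D->CC

  step 0 ⇒ step 1: ABB ⇒ BD·CA·CA
    A ↦ BD
    B ↦ CA
    C ↦ AB  (constrained at step 1)
    D ↦ CC  (constrained at step 1)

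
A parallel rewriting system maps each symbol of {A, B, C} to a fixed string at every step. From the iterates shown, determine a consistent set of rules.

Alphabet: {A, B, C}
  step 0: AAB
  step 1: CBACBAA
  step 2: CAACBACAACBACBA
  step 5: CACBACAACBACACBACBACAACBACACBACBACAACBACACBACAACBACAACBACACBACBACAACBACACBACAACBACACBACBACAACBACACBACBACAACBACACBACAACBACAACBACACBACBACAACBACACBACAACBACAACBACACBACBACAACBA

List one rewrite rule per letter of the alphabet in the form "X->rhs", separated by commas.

A->CBA, B->A, C->CA

  step 1 ⇒ step 2: CBACBAA ⇒ CA·A·CBA·CA·A·CBA·CBA
    A ↦ CBA
    B ↦ A
    C ↦ CA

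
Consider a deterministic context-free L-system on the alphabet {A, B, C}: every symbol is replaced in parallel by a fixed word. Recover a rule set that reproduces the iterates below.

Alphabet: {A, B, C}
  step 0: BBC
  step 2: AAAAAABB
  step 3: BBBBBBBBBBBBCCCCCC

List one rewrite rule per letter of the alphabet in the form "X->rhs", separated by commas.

A->BB, B->CCC, C->A

  step 2 ⇒ step 3: AAAAAABB ⇒ BB·BB·BB·BB·BB·BB·CCC·CCC
    A ↦ BB
    B ↦ CCC
    C ↦ A  (constrained at step 0)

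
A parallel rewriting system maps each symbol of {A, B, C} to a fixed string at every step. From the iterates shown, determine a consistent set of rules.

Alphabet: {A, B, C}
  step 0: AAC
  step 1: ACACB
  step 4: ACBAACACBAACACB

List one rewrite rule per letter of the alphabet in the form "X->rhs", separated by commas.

  step 0 ⇒ step 1: AAC ⇒ AC·AC·B
    A ↦ AC
    C ↦ B
    B ↦ A  (constrained at step 1)

A->AC, B->A, C->B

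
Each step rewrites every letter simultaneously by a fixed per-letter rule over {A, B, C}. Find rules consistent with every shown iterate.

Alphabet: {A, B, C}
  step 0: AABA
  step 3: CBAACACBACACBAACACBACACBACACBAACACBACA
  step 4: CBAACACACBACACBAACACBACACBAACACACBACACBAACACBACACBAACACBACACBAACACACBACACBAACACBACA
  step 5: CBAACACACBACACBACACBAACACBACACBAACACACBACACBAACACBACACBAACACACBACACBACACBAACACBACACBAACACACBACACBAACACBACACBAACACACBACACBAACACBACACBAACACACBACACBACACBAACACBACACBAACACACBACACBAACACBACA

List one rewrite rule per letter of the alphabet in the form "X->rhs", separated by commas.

  step 4 ⇒ step 5: CBAACACACBACACBAACACBACACBAACACACBACACBAACACBACACBAACACBACACBAACACACBACACBAACACBACA ⇒ CBA·A·CA·CA·CBA·CA·CBA·CA·CBA·A·CA·CBA·CA·CBA·A·CA·CA·CBA·CA·CBA·A·CA·CBA·CA·CBA·A·CA·CA·CBA·CA·CBA·CA·CBA·A·CA·CBA·CA·CBA·A·CA·CA·CBA·CA·CBA·A·CA·CBA·CA·CBA·A·CA·CA·CBA·CA·CBA·A·CA·CBA·CA·CBA·A·CA·CA·CBA·CA·CBA·CA·CBA·A·CA·CBA·CA·CBA·A·CA·CA·CBA·CA·CBA·A·CA·CBA·CA
    A ↦ CA
    B ↦ A
    C ↦ CBA

A->CA, B->A, C->CBA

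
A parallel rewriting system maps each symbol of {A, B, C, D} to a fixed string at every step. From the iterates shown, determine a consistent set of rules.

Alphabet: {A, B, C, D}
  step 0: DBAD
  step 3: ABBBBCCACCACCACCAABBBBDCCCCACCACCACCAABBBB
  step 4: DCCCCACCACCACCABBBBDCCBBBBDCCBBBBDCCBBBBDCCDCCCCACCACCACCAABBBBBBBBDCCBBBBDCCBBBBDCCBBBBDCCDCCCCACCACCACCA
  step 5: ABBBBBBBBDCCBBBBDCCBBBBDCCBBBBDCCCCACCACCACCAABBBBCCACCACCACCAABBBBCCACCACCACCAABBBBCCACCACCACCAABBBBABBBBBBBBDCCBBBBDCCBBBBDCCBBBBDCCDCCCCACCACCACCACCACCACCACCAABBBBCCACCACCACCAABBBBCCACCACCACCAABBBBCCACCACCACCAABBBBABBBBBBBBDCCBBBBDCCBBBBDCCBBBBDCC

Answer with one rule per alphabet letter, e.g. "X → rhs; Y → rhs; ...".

A->DCC, B->CCA, C->BB, D->A

  step 4 ⇒ step 5: DCCCCACCACCACCABBBBDCCBBBBDCCBBBBDCCBBBBDCCDCCCCACCACCACCAABBBBBBBBDCCBBBBDCCBBBBDCCBBBBDCCDCCCCACCACCACCA ⇒ A·BB·BB·BB·BB·DCC·BB·BB·DCC·BB·BB·DCC·BB·BB·DCC·CCA·CCA·CCA·CCA·A·BB·BB·CCA·CCA·CCA·CCA·A·BB·BB·CCA·CCA·CCA·CCA·A·BB·BB·CCA·CCA·CCA·CCA·A·BB·BB·A·BB·BB·BB·BB·DCC·BB·BB·DCC·BB·BB·DCC·BB·BB·DCC·DCC·CCA·CCA·CCA·CCA·CCA·CCA·CCA·CCA·A·BB·BB·CCA·CCA·CCA·CCA·A·BB·BB·CCA·CCA·CCA·CCA·A·BB·BB·CCA·CCA·CCA·CCA·A·BB·BB·A·BB·BB·BB·BB·DCC·BB·BB·DCC·BB·BB·DCC·BB·BB·DCC
    A ↦ DCC
    B ↦ CCA
    C ↦ BB
    D ↦ A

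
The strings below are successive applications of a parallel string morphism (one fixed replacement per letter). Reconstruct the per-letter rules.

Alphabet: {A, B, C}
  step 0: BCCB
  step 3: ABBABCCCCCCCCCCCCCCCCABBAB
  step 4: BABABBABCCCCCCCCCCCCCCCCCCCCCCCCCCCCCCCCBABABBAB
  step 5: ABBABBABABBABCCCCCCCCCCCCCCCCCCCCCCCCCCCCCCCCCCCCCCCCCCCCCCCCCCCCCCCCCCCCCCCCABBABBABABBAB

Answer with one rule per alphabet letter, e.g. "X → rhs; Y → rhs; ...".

  step 4 ⇒ step 5: BABABBABCCCCCCCCCCCCCCCCCCCCCCCCCCCCCCCCBABABBAB ⇒ AB·B·AB·B·AB·AB·B·AB·CC·CC·CC·CC·CC·CC·CC·CC·CC·CC·CC·CC·CC·CC·CC·CC·CC·CC·CC·CC·CC·CC·CC·CC·CC·CC·CC·CC·CC·CC·CC·CC·AB·B·AB·B·AB·AB·B·AB
    A ↦ B
    B ↦ AB
    C ↦ CC

A->B, B->AB, C->CC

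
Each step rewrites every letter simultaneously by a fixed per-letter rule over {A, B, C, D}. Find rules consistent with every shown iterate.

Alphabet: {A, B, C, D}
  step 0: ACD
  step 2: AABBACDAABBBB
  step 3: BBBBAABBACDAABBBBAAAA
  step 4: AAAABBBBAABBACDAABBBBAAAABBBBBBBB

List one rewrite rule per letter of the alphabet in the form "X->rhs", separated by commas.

A->BB, B->A, C->AC, D->DAA

  step 3 ⇒ step 4: BBBBAABBACDAABBBBAAAA ⇒ A·A·A·A·BB·BB·A·A·BB·AC·DAA·BB·BB·A·A·A·A·BB·BB·BB·BB
    A ↦ BB
    B ↦ A
    C ↦ AC
    D ↦ DAA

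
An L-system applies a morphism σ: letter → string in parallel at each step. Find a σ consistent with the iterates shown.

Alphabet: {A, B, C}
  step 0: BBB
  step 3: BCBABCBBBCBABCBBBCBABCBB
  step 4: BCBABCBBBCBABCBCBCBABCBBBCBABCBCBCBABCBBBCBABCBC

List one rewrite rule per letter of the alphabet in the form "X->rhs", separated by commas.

A->BB, B->BC, C->BA

  step 3 ⇒ step 4: BCBABCBBBCBABCBBBCBABCBB ⇒ BC·BA·BC·BB·BC·BA·BC·BC·BC·BA·BC·BB·BC·BA·BC·BC·BC·BA·BC·BB·BC·BA·BC·BC
    A ↦ BB
    B ↦ BC
    C ↦ BA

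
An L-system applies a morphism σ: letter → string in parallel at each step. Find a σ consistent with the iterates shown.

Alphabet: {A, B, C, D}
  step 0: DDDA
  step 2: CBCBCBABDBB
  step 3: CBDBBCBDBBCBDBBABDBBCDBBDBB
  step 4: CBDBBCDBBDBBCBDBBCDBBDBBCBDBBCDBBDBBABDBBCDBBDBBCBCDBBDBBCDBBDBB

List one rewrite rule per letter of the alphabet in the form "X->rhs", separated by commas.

  step 3 ⇒ step 4: CBDBBCBDBBCBDBBABDBBCDBBDBB ⇒ CB·DBB·C·DBB·DBB·CB·DBB·C·DBB·DBB·CB·DBB·C·DBB·DBB·AB·DBB·C·DBB·DBB·CB·C·DBB·DBB·C·DBB·DBB
    A ↦ AB
    B ↦ DBB
    C ↦ CB
    D ↦ C

A->AB, B->DBB, C->CB, D->C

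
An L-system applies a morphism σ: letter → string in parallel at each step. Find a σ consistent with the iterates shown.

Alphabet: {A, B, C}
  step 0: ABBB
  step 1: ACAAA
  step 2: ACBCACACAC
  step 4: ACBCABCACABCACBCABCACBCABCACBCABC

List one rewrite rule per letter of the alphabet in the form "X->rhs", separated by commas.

  step 1 ⇒ step 2: ACAAA ⇒ AC·BC·AC·AC·AC
    A ↦ AC
    C ↦ BC
  step 0 ⇒ step 1: ABBB ⇒ AC·A·A·A
    B ↦ A

A->AC, B->A, C->BC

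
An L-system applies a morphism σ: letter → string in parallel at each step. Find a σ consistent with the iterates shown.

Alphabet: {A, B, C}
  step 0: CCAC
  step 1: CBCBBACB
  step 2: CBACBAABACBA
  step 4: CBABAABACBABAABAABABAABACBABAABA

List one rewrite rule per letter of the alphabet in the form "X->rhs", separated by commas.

  step 1 ⇒ step 2: CBCBBACB ⇒ CB·A·CB·A·A·BA·CB·A
    A ↦ BA
    B ↦ A
    C ↦ CB

A->BA, B->A, C->CB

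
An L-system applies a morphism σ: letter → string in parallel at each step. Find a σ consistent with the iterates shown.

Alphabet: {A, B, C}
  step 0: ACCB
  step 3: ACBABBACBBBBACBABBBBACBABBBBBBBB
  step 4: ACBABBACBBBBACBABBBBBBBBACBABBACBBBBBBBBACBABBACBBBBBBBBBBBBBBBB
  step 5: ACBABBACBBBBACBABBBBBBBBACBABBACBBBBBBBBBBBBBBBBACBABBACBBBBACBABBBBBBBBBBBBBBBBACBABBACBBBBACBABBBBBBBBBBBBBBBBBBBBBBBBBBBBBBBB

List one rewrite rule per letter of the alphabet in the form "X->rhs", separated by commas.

A->AC, B->BB, C->BA

  step 4 ⇒ step 5: ACBABBACBBBBACBABBBBBBBBACBABBACBBBBBBBBACBABBACBBBBBBBBBBBBBBBB ⇒ AC·BA·BB·AC·BB·BB·AC·BA·BB·BB·BB·BB·AC·BA·BB·AC·BB·BB·BB·BB·BB·BB·BB·BB·AC·BA·BB·AC·BB·BB·AC·BA·BB·BB·BB·BB·BB·BB·BB·BB·AC·BA·BB·AC·BB·BB·AC·BA·BB·BB·BB·BB·BB·BB·BB·BB·BB·BB·BB·BB·BB·BB·BB·BB
    A ↦ AC
    B ↦ BB
    C ↦ BA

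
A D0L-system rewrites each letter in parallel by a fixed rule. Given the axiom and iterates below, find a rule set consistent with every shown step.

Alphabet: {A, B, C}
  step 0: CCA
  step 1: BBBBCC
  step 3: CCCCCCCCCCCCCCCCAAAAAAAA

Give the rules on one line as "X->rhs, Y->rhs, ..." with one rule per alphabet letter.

A->CC, B->AA, C->BB

  step 0 ⇒ step 1: CCA ⇒ BB·BB·CC
    A ↦ CC
    C ↦ BB
    B ↦ AA  (constrained at step 1)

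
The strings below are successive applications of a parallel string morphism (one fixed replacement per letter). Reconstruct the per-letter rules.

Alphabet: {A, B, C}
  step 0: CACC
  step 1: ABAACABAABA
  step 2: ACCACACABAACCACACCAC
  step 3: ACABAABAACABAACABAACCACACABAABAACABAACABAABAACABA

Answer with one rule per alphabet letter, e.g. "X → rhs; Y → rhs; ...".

A->AC, B->C, C->ABA

  step 2 ⇒ step 3: ACCACACABAACCACACCAC ⇒ AC·ABA·ABA·AC·ABA·AC·ABA·AC·C·AC·AC·ABA·ABA·AC·ABA·AC·ABA·ABA·AC·ABA
    A ↦ AC
    B ↦ C
    C ↦ ABA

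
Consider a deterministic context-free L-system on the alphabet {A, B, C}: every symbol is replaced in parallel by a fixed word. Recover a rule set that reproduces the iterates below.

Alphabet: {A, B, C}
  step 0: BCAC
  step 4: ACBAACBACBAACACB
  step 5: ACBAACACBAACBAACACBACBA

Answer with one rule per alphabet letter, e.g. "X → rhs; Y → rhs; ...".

A->AC, B->A, C->B

  step 4 ⇒ step 5: ACBAACBACBAACACB ⇒ AC·B·A·AC·AC·B·A·AC·B·A·AC·AC·B·AC·B·A
    A ↦ AC
    B ↦ A
    C ↦ B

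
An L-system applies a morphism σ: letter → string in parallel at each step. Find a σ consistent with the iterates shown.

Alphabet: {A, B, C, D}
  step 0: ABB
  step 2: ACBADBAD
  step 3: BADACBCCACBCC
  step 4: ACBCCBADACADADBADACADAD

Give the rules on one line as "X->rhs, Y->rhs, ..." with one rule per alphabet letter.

  step 3 ⇒ step 4: BADACBCCACBCC ⇒ AC·B·CC·B·AD·AC·AD·AD·B·AD·AC·AD·AD
    A ↦ B
    B ↦ AC
    C ↦ AD
    D ↦ CC

A->B, B->AC, C->AD, D->CC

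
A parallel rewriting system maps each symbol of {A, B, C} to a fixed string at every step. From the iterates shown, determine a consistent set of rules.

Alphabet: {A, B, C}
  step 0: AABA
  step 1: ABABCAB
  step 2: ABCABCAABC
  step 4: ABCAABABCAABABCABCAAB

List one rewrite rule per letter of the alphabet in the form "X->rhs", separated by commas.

A->AB, B->C, C->A

  step 1 ⇒ step 2: ABABCAB ⇒ AB·C·AB·C·A·AB·C
    A ↦ AB
    B ↦ C
    C ↦ A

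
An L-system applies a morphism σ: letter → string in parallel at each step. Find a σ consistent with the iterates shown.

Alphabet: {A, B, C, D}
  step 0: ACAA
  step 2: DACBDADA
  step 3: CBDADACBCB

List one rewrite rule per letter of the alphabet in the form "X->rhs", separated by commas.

  step 2 ⇒ step 3: DACBDADA ⇒ C·B·DA·DA·C·B·C·B
    A ↦ B
    B ↦ DA
    C ↦ DA
    D ↦ C

A->B, B->DA, C->DA, D->C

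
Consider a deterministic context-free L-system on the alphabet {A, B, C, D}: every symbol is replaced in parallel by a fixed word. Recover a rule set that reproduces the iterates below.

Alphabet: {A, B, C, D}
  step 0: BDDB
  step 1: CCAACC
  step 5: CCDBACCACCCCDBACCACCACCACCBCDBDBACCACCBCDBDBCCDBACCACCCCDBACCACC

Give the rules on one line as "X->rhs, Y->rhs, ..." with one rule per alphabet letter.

A->BC, B->CC, C->DB, D->A

  step 0 ⇒ step 1: BDDB ⇒ CC·A·A·CC
    B ↦ CC
    D ↦ A
    A ↦ BC  (constrained at step 1)
    C ↦ DB  (constrained at step 1)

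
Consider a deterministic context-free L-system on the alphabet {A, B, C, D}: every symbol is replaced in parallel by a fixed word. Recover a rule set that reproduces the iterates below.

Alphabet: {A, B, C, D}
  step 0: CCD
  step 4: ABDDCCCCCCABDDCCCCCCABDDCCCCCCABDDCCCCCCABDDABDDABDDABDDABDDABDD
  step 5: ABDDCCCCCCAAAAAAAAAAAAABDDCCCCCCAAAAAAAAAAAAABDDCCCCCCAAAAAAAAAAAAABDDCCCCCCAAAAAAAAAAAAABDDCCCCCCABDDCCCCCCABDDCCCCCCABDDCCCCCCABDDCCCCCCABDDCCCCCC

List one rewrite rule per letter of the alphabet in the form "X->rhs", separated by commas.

A->AB, B->DD, C->AA, D->CCC

  step 4 ⇒ step 5: ABDDCCCCCCABDDCCCCCCABDDCCCCCCABDDCCCCCCABDDABDDABDDABDDABDDABDD ⇒ AB·DD·CCC·CCC·AA·AA·AA·AA·AA·AA·AB·DD·CCC·CCC·AA·AA·AA·AA·AA·AA·AB·DD·CCC·CCC·AA·AA·AA·AA·AA·AA·AB·DD·CCC·CCC·AA·AA·AA·AA·AA·AA·AB·DD·CCC·CCC·AB·DD·CCC·CCC·AB·DD·CCC·CCC·AB·DD·CCC·CCC·AB·DD·CCC·CCC·AB·DD·CCC·CCC
    A ↦ AB
    B ↦ DD
    C ↦ AA
    D ↦ CCC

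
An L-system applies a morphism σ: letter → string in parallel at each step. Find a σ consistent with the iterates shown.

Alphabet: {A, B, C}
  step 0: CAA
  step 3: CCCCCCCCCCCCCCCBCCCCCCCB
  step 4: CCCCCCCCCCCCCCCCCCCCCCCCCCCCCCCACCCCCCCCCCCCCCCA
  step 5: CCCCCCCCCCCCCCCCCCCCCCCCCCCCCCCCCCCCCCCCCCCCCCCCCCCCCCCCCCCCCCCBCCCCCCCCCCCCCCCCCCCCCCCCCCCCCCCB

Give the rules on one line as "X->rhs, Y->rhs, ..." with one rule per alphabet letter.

  step 4 ⇒ step 5: CCCCCCCCCCCCCCCCCCCCCCCCCCCCCCCACCCCCCCCCCCCCCCA ⇒ CC·CC·CC·CC·CC·CC·CC·CC·CC·CC·CC·CC·CC·CC·CC·CC·CC·CC·CC·CC·CC·CC·CC·CC·CC·CC·CC·CC·CC·CC·CC·CB·CC·CC·CC·CC·CC·CC·CC·CC·CC·CC·CC·CC·CC·CC·CC·CB
    A ↦ CB
    C ↦ CC
  step 3 ⇒ step 4: CCCCCCCCCCCCCCCBCCCCCCCB ⇒ CC·CC·CC·CC·CC·CC·CC·CC·CC·CC·CC·CC·CC·CC·CC·CA·CC·CC·CC·CC·CC·CC·CC·CA
    B ↦ CA

A->CB, B->CA, C->CC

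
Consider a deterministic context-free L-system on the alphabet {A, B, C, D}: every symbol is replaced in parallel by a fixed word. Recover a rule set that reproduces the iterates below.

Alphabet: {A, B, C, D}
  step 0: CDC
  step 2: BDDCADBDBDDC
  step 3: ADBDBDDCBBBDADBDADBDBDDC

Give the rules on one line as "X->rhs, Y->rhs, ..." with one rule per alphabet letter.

  step 2 ⇒ step 3: BDDCADBDBDDC ⇒ AD·BD·BD·DC·BB·BD·AD·BD·AD·BD·BD·DC
    A ↦ BB
    B ↦ AD
    C ↦ DC
    D ↦ BD

A->BB, B->AD, C->DC, D->BD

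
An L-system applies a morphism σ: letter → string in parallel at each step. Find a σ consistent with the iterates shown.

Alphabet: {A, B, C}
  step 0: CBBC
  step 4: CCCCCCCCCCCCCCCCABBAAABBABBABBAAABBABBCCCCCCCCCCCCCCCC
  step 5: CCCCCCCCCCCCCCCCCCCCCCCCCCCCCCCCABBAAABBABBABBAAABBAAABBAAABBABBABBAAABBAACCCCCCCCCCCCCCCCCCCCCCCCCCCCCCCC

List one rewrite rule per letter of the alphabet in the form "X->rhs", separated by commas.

  step 4 ⇒ step 5: CCCCCCCCCCCCCCCCABBAAABBABBABBAAABBABBCCCCCCCCCCCCCCCC ⇒ CC·CC·CC·CC·CC·CC·CC·CC·CC·CC·CC·CC·CC·CC·CC·CC·ABB·A·A·ABB·ABB·ABB·A·A·ABB·A·A·ABB·A·A·ABB·ABB·ABB·A·A·ABB·A·A·CC·CC·CC·CC·CC·CC·CC·CC·CC·CC·CC·CC·CC·CC·CC·CC
    A ↦ ABB
    B ↦ A
    C ↦ CC

A->ABB, B->A, C->CC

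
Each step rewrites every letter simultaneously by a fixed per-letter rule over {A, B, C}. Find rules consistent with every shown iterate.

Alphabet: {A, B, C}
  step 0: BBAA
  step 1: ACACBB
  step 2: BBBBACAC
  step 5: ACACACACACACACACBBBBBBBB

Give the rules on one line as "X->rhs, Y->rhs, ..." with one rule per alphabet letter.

  step 1 ⇒ step 2: ACACBB ⇒ B·B·B·B·AC·AC
    A ↦ B
    B ↦ AC
    C ↦ B

A->B, B->AC, C->B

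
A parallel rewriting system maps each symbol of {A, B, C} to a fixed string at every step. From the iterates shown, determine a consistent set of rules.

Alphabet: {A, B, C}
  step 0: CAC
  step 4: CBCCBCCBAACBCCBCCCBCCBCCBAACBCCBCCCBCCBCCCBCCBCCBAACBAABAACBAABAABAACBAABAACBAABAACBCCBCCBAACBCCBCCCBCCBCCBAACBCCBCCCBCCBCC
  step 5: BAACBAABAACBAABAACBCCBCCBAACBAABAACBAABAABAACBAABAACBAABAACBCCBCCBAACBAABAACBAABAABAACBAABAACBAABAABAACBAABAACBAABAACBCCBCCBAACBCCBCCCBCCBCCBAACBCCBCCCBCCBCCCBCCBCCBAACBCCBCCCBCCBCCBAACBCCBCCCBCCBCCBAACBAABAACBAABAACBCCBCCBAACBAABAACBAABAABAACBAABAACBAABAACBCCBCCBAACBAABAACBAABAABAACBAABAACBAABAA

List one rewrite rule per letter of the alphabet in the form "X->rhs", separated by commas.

A->BCC, B->C, C->BAA

  step 4 ⇒ step 5: CBCCBCCBAACBCCBCCCBCCBCCBAACBCCBCCCBCCBCCCBCCBCCBAACBAABAACBAABAABAACBAABAACBAABAACBCCBCCBAACBCCBCCCBCCBCCBAACBCCBCCCBCCBCC ⇒ BAA·C·BAA·BAA·C·BAA·BAA·C·BCC·BCC·BAA·C·BAA·BAA·C·BAA·BAA·BAA·C·BAA·BAA·C·BAA·BAA·C·BCC·BCC·BAA·C·BAA·BAA·C·BAA·BAA·BAA·C·BAA·BAA·C·BAA·BAA·BAA·C·BAA·BAA·C·BAA·BAA·C·BCC·BCC·BAA·C·BCC·BCC·C·BCC·BCC·BAA·C·BCC·BCC·C·BCC·BCC·C·BCC·BCC·BAA·C·BCC·BCC·C·BCC·BCC·BAA·C·BCC·BCC·C·BCC·BCC·BAA·C·BAA·BAA·C·BAA·BAA·C·BCC·BCC·BAA·C·BAA·BAA·C·BAA·BAA·BAA·C·BAA·BAA·C·BAA·BAA·C·BCC·BCC·BAA·C·BAA·BAA·C·BAA·BAA·BAA·C·BAA·BAA·C·BAA·BAA
    A ↦ BCC
    B ↦ C
    C ↦ BAA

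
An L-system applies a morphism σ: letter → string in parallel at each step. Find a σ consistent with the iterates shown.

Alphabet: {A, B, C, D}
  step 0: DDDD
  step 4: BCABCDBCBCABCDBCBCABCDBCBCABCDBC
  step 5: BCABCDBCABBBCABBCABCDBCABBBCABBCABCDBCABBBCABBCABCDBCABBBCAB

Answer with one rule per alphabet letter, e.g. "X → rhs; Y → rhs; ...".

A->CD, B->BC, C->AB, D->B

  step 4 ⇒ step 5: BCABCDBCBCABCDBCBCABCDBCBCABCDBC ⇒ BC·AB·CD·BC·AB·B·BC·AB·BC·AB·CD·BC·AB·B·BC·AB·BC·AB·CD·BC·AB·B·BC·AB·BC·AB·CD·BC·AB·B·BC·AB
    A ↦ CD
    B ↦ BC
    C ↦ AB
    D ↦ B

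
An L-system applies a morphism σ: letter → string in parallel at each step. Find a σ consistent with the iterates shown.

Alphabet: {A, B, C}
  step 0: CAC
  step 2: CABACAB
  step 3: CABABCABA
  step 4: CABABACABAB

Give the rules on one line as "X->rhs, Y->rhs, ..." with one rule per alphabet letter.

  step 3 ⇒ step 4: CABABCABA ⇒ CA·B·A·B·A·CA·B·A·B
    A ↦ B
    B ↦ A
    C ↦ CA

A->B, B->A, C->CA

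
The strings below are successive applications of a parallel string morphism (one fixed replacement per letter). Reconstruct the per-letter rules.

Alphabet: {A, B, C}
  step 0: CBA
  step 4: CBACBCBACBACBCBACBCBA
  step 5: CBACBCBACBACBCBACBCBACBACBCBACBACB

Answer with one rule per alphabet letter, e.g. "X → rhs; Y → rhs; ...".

  step 4 ⇒ step 5: CBACBCBACBACBCBACBCBA ⇒ CB·A·CB·CB·A·CB·A·CB·CB·A·CB·CB·A·CB·A·CB·CB·A·CB·A·CB
    A ↦ CB
    B ↦ A
    C ↦ CB

A->CB, B->A, C->CB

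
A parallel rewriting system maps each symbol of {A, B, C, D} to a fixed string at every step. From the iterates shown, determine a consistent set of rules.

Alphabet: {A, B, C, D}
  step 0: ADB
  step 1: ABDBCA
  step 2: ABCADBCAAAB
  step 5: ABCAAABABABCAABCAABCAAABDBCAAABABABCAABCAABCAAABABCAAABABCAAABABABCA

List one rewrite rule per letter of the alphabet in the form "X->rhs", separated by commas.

  step 1 ⇒ step 2: ABDBCA ⇒ AB·CA·DB·CA·A·AB
    A ↦ AB
    B ↦ CA
    C ↦ A
    D ↦ DB

A->AB, B->CA, C->A, D->DB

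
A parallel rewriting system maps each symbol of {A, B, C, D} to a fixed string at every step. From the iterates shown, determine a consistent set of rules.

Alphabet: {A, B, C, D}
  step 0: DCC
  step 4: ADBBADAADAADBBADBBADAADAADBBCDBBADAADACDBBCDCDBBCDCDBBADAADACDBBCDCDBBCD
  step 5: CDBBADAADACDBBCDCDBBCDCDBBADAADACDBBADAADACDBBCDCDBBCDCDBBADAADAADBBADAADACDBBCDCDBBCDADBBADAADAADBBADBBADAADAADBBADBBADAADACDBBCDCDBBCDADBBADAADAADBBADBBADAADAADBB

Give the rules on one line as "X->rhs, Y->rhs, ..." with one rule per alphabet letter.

A->CD, B->ADA, C->AD, D->BB

  step 4 ⇒ step 5: ADBBADAADAADBBADBBADAADAADBBCDBBADAADACDBBCDCDBBCDCDBBADAADACDBBCDCDBBCD ⇒ CD·BB·ADA·ADA·CD·BB·CD·CD·BB·CD·CD·BB·ADA·ADA·CD·BB·ADA·ADA·CD·BB·CD·CD·BB·CD·CD·BB·ADA·ADA·AD·BB·ADA·ADA·CD·BB·CD·CD·BB·CD·AD·BB·ADA·ADA·AD·BB·AD·BB·ADA·ADA·AD·BB·AD·BB·ADA·ADA·CD·BB·CD·CD·BB·CD·AD·BB·ADA·ADA·AD·BB·AD·BB·ADA·ADA·AD·BB
    A ↦ CD
    B ↦ ADA
    C ↦ AD
    D ↦ BB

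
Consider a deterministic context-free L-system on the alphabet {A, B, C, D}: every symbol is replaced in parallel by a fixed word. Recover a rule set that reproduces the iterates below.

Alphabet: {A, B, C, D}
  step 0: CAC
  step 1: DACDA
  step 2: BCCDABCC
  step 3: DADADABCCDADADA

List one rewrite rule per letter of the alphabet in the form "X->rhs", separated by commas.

  step 2 ⇒ step 3: BCCDABCC ⇒ DA·DA·DA·BC·C·DA·DA·DA
    A ↦ C
    B ↦ DA
    C ↦ DA
    D ↦ BC

A->C, B->DA, C->DA, D->BC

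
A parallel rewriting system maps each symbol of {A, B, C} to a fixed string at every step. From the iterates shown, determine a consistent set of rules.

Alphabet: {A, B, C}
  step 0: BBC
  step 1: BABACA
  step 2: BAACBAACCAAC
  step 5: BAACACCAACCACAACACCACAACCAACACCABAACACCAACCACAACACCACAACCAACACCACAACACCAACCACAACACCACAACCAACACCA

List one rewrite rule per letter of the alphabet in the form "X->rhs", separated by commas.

  step 1 ⇒ step 2: BABACA ⇒ BA·AC·BA·AC·CA·AC
    A ↦ AC
    B ↦ BA
    C ↦ CA

A->AC, B->BA, C->CA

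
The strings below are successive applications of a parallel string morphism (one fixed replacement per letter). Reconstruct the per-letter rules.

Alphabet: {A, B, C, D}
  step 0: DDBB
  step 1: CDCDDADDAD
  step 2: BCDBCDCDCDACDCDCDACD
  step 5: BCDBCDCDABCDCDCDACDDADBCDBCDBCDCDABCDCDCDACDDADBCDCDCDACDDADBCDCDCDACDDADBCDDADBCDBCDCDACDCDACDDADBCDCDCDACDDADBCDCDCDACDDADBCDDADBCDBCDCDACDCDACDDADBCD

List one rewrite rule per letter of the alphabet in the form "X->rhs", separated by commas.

A->CDA, B->DAD, C->B, D->CD

  step 1 ⇒ step 2: CDCDDADDAD ⇒ B·CD·B·CD·CD·CDA·CD·CD·CDA·CD
    A ↦ CDA
    C ↦ B
    D ↦ CD
  step 0 ⇒ step 1: DDBB ⇒ CD·CD·DAD·DAD
    B ↦ DAD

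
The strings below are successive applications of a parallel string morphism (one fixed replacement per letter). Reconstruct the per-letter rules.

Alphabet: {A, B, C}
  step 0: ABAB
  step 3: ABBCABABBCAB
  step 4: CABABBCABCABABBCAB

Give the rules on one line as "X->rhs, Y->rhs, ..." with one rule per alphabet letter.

  step 3 ⇒ step 4: ABBCABABBCAB ⇒ C·AB·AB·B·C·AB·C·AB·AB·B·C·AB
    A ↦ C
    B ↦ AB
    C ↦ B

A->C, B->AB, C->B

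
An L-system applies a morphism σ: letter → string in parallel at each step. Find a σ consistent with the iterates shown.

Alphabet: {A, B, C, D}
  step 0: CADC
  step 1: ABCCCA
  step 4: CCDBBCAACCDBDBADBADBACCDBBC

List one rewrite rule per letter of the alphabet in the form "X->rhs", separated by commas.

  step 0 ⇒ step 1: CADC ⇒ A·BC·CC·A
    A ↦ BC
    C ↦ A
    D ↦ CC
    B ↦ DB  (constrained at step 1)

A->BC, B->DB, C->A, D->CC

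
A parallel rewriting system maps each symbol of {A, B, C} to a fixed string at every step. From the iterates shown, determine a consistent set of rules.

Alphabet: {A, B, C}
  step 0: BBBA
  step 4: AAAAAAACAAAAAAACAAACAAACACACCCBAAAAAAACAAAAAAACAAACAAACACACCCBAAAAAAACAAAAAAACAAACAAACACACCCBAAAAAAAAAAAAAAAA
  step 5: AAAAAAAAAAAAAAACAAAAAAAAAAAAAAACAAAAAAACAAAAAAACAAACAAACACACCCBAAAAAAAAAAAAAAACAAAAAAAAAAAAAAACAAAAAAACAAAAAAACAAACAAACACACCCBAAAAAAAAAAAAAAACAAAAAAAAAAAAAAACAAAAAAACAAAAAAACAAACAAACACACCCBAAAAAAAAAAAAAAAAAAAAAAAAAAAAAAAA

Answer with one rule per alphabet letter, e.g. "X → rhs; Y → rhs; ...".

A->AA, B->CCB, C->AC

  step 4 ⇒ step 5: AAAAAAACAAAAAAACAAACAAACACACCCBAAAAAAACAAAAAAACAAACAAACACACCCBAAAAAAACAAAAAAACAAACAAACACACCCBAAAAAAAAAAAAAAAA ⇒ AA·AA·AA·AA·AA·AA·AA·AC·AA·AA·AA·AA·AA·AA·AA·AC·AA·AA·AA·AC·AA·AA·AA·AC·AA·AC·AA·AC·AC·AC·CCB·AA·AA·AA·AA·AA·AA·AA·AC·AA·AA·AA·AA·AA·AA·AA·AC·AA·AA·AA·AC·AA·AA·AA·AC·AA·AC·AA·AC·AC·AC·CCB·AA·AA·AA·AA·AA·AA·AA·AC·AA·AA·AA·AA·AA·AA·AA·AC·AA·AA·AA·AC·AA·AA·AA·AC·AA·AC·AA·AC·AC·AC·CCB·AA·AA·AA·AA·AA·AA·AA·AA·AA·AA·AA·AA·AA·AA·AA·AA
    A ↦ AA
    B ↦ CCB
    C ↦ AC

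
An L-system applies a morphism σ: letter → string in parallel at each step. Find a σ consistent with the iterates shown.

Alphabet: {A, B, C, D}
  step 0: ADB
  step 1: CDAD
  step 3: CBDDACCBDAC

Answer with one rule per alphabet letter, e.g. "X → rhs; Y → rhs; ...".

  step 0 ⇒ step 1: ADB ⇒ C·DA·D
    A ↦ C
    B ↦ D
    D ↦ DA
    C ↦ CB  (constrained at step 1)

A->C, B->D, C->CB, D->DA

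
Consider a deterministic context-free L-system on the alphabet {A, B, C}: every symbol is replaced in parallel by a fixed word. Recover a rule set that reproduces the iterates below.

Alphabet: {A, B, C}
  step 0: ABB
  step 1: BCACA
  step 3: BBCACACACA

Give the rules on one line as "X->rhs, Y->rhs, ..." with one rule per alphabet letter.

A->B, B->CA, C->B

  step 0 ⇒ step 1: ABB ⇒ B·CA·CA
    A ↦ B
    B ↦ CA
    C ↦ B  (constrained at step 1)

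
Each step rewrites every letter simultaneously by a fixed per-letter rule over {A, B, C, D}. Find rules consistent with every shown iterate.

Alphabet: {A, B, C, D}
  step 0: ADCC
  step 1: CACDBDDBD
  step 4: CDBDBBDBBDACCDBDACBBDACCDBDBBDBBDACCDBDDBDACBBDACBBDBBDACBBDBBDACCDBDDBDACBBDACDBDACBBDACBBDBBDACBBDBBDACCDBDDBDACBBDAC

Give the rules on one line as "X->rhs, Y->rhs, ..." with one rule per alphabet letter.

  step 0 ⇒ step 1: ADCC ⇒ C·AC·DBD·DBD
    A ↦ C
    C ↦ DBD
    D ↦ AC
    B ↦ BBD  (constrained at step 1)

A->C, B->BBD, C->DBD, D->AC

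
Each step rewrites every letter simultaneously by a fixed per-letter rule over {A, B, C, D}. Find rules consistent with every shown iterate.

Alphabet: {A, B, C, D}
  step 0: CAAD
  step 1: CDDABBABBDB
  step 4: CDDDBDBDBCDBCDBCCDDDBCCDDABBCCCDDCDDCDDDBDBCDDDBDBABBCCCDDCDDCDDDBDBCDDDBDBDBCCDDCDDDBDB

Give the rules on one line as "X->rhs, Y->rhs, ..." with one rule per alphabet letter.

A->ABB, B->C, C->CDD, D->DB

  step 0 ⇒ step 1: CAAD ⇒ CDD·ABB·ABB·DB
    A ↦ ABB
    C ↦ CDD
    D ↦ DB
    B ↦ C  (constrained at step 1)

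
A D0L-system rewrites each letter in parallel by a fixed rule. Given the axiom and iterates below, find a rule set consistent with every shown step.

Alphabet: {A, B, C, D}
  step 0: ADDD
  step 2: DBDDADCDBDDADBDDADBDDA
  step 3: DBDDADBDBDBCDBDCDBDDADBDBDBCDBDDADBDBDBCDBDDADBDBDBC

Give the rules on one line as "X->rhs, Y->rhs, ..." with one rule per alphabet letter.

A->DBC, B->DDA, C->DC, D->DB

  step 2 ⇒ step 3: DBDDADCDBDDADBDDADBDDA ⇒ DB·DDA·DB·DB·DBC·DB·DC·DB·DDA·DB·DB·DBC·DB·DDA·DB·DB·DBC·DB·DDA·DB·DB·DBC
    A ↦ DBC
    B ↦ DDA
    C ↦ DC
    D ↦ DB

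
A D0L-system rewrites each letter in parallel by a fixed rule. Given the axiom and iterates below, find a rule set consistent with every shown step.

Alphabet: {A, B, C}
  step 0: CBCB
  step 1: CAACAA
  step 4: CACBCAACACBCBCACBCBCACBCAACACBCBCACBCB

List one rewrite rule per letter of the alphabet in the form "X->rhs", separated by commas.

A->CB, B->A, C->CA

  step 0 ⇒ step 1: CBCB ⇒ CA·A·CA·A
    B ↦ A
    C ↦ CA
    A ↦ CB  (constrained at step 1)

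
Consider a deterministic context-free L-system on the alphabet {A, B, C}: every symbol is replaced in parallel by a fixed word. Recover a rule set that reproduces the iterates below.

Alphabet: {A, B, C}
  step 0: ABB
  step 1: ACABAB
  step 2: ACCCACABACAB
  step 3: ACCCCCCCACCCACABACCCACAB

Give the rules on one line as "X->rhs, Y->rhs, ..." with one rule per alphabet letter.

A->AC, B->AB, C->CC

  step 2 ⇒ step 3: ACCCACABACAB ⇒ AC·CC·CC·CC·AC·CC·AC·AB·AC·CC·AC·AB
    A ↦ AC
    B ↦ AB
    C ↦ CC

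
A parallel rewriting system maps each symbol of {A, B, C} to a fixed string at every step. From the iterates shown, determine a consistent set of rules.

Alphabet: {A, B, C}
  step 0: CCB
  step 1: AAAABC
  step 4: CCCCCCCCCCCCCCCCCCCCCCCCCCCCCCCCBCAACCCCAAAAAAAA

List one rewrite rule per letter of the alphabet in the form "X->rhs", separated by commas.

  step 0 ⇒ step 1: CCB ⇒ AA·AA·BC
    B ↦ BC
    C ↦ AA
    A ↦ CC  (constrained at step 1)

A->CC, B->BC, C->AA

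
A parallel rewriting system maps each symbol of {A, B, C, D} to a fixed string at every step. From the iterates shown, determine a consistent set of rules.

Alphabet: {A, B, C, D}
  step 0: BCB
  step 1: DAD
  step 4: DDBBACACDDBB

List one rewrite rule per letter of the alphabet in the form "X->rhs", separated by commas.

A->BB, B->D, C->A, D->AC

  step 0 ⇒ step 1: BCB ⇒ D·A·D
    B ↦ D
    C ↦ A
    A ↦ BB  (constrained at step 1)
    D ↦ AC  (constrained at step 1)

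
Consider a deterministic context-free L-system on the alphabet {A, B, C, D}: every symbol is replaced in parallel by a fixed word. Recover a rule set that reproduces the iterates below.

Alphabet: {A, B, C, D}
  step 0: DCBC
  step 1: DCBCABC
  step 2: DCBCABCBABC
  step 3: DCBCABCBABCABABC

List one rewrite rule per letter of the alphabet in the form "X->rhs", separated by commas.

A->B, B->A, C->BC, D->DC

  step 2 ⇒ step 3: DCBCABCBABC ⇒ DC·BC·A·BC·B·A·BC·A·B·A·BC
    A ↦ B
    B ↦ A
    C ↦ BC
    D ↦ DC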